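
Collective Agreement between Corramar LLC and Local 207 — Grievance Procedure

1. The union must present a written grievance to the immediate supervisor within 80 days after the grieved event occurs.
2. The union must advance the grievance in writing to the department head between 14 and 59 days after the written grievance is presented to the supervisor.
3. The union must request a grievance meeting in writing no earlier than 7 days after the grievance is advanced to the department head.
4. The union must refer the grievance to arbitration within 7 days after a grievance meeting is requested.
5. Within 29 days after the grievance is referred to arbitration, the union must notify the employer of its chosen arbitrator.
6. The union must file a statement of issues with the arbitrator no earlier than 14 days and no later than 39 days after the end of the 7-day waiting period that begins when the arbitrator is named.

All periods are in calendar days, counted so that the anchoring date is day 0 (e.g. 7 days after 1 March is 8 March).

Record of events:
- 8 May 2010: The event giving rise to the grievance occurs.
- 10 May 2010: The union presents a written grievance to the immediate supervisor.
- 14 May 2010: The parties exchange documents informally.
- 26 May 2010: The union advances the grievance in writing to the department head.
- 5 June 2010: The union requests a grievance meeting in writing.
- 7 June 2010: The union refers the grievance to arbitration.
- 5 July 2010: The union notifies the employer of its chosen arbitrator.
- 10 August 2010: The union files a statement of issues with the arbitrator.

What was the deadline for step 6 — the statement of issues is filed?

20 August 2010

The arbitrator is named on 5 July 2010; the 7-day waiting period therefore ends 12 July 2010, and step 6 runs from that date. The window is 14–39 days after 12 July 2010; it closes on 20 August 2010.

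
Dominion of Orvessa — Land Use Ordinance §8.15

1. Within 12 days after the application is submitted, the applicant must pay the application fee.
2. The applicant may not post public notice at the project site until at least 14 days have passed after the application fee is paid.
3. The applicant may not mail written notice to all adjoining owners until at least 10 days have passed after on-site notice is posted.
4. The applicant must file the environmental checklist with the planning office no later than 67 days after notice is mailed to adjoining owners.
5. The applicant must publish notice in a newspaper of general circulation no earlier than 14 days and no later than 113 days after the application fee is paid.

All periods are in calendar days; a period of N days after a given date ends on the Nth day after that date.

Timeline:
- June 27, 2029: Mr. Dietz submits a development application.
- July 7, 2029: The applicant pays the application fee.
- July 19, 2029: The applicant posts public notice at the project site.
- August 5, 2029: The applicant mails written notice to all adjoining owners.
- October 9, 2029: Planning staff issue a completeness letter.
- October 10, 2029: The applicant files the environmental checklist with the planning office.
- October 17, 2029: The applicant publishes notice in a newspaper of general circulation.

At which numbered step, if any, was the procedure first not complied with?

Step 2

Step 1 — counting 12 days from June 27, 2029 (when the application is submitted) gives a deadline of July 9, 2029; completed July 7, 2029, before the deadline.
Step 2 — must wait 14 days from July 7, 2029 (when the application fee is paid), so not before July 21, 2029; done July 19, 2029 — 2 days too early.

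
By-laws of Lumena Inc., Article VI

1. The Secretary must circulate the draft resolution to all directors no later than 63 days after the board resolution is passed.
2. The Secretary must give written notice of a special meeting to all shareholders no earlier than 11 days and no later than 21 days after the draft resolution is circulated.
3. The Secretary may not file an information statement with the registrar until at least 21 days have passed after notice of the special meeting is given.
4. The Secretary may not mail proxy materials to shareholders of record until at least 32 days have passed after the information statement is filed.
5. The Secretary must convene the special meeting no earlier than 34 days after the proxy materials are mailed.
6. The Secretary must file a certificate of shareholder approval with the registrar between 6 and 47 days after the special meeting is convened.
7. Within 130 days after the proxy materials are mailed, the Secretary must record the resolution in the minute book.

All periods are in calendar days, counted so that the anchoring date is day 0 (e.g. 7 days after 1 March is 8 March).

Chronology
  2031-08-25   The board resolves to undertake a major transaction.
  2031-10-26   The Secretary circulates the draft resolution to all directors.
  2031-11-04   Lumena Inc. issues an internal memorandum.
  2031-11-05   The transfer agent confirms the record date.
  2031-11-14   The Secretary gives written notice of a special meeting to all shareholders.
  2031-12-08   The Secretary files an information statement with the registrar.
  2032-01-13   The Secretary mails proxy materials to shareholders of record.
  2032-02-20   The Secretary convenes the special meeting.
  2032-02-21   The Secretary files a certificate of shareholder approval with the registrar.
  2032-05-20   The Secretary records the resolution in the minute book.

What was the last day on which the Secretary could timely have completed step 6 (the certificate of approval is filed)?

Step 6 runs from 2032-02-20, when the special meeting is convened. The window is 6–47 days after 2032-02-20; it closes on 2032-04-07.

2032-04-07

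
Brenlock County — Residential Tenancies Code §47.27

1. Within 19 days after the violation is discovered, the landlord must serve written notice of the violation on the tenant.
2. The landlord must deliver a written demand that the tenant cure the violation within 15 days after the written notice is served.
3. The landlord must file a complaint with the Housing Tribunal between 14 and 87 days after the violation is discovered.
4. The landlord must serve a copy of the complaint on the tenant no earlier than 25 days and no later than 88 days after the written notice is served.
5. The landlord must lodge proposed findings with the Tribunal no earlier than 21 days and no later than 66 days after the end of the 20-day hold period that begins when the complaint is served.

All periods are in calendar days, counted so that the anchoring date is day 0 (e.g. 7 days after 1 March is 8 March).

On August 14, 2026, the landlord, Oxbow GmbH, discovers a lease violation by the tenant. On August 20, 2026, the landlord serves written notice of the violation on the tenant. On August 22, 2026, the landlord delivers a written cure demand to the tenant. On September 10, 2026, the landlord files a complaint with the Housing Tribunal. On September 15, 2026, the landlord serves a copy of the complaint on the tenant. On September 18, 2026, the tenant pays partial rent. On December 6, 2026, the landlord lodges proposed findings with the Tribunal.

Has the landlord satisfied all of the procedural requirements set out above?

Yes

Step 1: 19 days after August 14, 2026 (when the violation is discovered) is September 2, 2026; August 20, 2026 is within that limit.
Step 2: 15 days after August 20, 2026 (when the written notice is served) is September 4, 2026; completed August 22, 2026, before the deadline.
Step 3: the window is 14–87 days after August 14, 2026 (when the violation is discovered), so August 28, 2026 through November 9, 2026; done September 10, 2026, which is between those dates.
Step 4: the window is 25–88 days after August 20, 2026 (when the written notice is served), so September 14, 2026 through November 16, 2026; done September 15, 2026 — within the window.
Step 5: the window is 21–66 days after October 5, 2026 (end of the 20-day hold period, which began when the complaint is served on September 15, 2026), so October 26, 2026 through December 10, 2026; December 6, 2026 falls inside that range.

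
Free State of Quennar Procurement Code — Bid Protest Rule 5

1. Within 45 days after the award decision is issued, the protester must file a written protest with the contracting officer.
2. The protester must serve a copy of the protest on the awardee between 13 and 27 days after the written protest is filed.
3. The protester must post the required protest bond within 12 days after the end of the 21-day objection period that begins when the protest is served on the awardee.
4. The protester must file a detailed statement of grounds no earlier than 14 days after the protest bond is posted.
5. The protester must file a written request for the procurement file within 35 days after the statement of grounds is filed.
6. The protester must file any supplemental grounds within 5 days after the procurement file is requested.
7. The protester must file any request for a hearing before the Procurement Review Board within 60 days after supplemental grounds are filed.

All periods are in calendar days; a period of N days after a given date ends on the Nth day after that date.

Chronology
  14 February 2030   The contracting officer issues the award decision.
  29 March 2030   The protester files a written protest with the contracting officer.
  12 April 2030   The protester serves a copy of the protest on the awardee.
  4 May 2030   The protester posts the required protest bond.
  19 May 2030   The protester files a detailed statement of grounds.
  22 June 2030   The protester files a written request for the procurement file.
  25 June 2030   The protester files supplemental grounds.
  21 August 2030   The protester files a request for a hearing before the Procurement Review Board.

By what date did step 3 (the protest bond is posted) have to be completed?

The protest is served on the awardee on 12 April 2030; the 21-day objection period therefore ends 3 May 2030, and step 3 runs from that date. 12 days after 3 May 2030 is 15 May 2030.

15 May 2030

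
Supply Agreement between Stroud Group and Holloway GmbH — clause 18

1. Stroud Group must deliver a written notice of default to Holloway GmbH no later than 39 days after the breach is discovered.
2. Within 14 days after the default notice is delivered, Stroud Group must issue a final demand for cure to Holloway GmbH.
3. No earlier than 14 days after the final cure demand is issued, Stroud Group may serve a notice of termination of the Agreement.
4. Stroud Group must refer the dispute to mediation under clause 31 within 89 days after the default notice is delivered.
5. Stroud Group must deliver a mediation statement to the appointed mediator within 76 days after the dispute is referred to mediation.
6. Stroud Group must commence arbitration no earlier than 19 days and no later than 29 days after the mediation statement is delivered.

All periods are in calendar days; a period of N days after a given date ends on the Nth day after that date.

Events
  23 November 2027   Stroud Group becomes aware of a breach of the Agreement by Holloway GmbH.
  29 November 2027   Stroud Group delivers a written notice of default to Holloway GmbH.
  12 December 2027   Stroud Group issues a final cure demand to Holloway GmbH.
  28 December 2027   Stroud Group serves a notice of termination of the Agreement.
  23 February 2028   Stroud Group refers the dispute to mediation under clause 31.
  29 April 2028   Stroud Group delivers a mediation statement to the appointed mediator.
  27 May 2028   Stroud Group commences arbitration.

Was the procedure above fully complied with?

Yes

(1) due by 23 November 2027 + 39 days = 1 January 2028; done 29 November 2027 — timely.
(2) due by 29 November 2027 + 14 days = 13 December 2027; done 12 December 2027 — timely.
(3) permitted from 12 December 2027 + 14 days = 26 December 2027 onward; 28 December 2027 is on or after that date.
(4) due by 29 November 2027 + 89 days = 26 February 2028; done 23 February 2028 — timely.
(5) due by 23 February 2028 + 76 days = 9 May 2028; done 29 April 2028 — timely.
(6) the permitted window runs from 29 April 2028 + 19 = 18 May 2028 to 29 April 2028 + 29 = 28 May 2028; done 27 May 2028, which is between those dates.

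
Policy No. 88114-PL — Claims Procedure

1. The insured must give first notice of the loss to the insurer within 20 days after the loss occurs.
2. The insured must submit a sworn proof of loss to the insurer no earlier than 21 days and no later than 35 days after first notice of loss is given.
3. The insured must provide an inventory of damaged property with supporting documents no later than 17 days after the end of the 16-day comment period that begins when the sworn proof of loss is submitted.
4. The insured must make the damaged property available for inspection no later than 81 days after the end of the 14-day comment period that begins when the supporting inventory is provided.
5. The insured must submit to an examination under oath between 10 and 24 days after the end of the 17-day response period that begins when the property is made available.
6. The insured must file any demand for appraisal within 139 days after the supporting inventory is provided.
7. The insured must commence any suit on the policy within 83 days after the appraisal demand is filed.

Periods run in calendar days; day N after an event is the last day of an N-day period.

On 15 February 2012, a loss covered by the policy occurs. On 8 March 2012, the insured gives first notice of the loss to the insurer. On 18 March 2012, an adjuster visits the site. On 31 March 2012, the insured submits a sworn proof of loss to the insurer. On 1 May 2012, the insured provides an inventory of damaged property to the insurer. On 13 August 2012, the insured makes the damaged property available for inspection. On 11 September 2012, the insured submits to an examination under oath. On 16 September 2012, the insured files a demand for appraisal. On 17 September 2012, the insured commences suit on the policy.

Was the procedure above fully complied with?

Step 1 — counting 20 days from 15 February 2012 (when the loss occurs) gives a deadline of 6 March 2012; 8 March 2012 misses that deadline by 2 days.
The analysis stops there.

No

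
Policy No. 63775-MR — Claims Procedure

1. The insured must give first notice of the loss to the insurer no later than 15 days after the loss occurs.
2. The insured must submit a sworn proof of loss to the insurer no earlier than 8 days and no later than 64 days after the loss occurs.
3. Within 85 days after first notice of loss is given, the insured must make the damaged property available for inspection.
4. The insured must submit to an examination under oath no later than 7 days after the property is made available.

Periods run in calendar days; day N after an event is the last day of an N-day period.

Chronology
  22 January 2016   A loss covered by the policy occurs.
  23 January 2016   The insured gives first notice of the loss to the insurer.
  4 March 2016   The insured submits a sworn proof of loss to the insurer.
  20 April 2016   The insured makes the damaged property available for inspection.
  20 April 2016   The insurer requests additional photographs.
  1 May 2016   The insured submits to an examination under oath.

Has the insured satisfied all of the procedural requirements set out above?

Step 1: 15 days after 22 January 2016 (when the loss occurs) is 6 February 2016; done 23 January 2016 — timely.
Step 2: the window is 8–64 days after 22 January 2016 (when the loss occurs), so 30 January 2016 through 26 March 2016; done 4 March 2016, which is between those dates.
Step 3: 85 days after 23 January 2016 (when first notice of loss is given) is 17 April 2016; 20 April 2016 misses that deadline by 3 days.

No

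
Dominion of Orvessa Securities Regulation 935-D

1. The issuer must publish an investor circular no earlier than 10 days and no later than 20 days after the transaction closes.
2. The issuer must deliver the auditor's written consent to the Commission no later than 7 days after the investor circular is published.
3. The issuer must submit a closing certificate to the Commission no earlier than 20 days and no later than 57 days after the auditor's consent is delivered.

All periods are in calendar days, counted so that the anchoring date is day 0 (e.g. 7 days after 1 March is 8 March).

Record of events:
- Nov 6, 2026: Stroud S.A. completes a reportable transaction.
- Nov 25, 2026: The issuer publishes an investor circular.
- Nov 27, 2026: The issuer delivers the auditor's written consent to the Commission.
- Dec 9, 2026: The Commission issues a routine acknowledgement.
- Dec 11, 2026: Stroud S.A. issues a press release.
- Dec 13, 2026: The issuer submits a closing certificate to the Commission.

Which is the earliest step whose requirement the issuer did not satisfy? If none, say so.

Step 1: the window is 10–20 days after Nov 6, 2026 (when the transaction closes), so Nov 16, 2026 through Nov 26, 2026; done Nov 25, 2026, which is between those dates.
Step 2: 7 days after Nov 25, 2026 (when the investor circular is published) is Dec 2, 2026; completed Nov 27, 2026, before the deadline.
Step 3: the window is 20–57 days after Nov 27, 2026 (when the auditor's consent is delivered), so Dec 17, 2026 through Jan 23, 2027; done Dec 13, 2026 — 4 days before the window opened.
The procedure was therefore not followed at step 3.

Step 3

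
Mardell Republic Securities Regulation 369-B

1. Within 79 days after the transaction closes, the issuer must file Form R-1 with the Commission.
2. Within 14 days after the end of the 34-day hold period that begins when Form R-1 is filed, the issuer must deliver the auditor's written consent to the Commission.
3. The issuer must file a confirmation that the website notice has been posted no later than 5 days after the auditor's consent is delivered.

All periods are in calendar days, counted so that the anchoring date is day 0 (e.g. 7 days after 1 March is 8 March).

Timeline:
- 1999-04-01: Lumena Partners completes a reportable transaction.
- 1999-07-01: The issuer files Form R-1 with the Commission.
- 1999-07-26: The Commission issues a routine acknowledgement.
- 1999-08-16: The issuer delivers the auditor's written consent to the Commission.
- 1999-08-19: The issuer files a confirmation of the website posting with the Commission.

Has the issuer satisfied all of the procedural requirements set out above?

Step 1 — counting 79 days from 1999-04-01 (when the transaction closes) gives a deadline of 1999-06-19; 1999-07-01 misses that deadline by 12 days.
The analysis stops there.

No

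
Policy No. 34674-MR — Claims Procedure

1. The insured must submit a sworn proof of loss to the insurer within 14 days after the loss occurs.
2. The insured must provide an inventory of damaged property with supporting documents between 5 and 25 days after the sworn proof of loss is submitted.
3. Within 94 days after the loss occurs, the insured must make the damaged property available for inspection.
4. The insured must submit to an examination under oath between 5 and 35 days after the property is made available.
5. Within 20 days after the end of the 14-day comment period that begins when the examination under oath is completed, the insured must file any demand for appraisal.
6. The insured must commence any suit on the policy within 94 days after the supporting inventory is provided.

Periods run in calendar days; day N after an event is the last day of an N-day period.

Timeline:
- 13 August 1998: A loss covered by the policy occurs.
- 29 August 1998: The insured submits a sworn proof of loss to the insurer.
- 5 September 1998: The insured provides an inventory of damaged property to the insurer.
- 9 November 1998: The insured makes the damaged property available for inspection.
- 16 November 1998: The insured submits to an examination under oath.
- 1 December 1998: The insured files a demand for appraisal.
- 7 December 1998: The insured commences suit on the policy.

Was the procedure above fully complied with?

Step 1: 14 days after 13 August 1998 (when the loss occurs) is 27 August 1998; done 29 August 1998 — 2 days late.

No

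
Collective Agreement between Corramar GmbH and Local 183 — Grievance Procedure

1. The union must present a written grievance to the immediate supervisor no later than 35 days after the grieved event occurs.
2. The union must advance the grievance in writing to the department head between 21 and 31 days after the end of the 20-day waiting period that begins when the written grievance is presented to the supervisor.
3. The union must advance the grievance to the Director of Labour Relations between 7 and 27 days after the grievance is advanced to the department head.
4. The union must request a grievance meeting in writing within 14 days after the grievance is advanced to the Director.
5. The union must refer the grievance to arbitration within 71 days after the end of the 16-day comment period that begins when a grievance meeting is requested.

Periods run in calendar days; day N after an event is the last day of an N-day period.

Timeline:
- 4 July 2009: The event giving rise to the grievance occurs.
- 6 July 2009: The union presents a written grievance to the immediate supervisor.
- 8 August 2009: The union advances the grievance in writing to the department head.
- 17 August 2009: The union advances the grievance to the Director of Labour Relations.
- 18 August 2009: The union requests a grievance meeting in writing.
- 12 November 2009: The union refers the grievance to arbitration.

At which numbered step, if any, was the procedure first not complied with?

Step 2

Step 1: 35 days after 4 July 2009 (when the grieved event occurs) is 8 August 2009; 6 July 2009 is within that limit.
Step 2: the window is 21–31 days after 26 July 2009 (end of the 20-day waiting period, which began when the written grievance is presented to the supervisor on 6 July 2009), so 16 August 2009 through 26 August 2009; done 8 August 2009 — 8 days before the window opened.
Later steps need not be reached.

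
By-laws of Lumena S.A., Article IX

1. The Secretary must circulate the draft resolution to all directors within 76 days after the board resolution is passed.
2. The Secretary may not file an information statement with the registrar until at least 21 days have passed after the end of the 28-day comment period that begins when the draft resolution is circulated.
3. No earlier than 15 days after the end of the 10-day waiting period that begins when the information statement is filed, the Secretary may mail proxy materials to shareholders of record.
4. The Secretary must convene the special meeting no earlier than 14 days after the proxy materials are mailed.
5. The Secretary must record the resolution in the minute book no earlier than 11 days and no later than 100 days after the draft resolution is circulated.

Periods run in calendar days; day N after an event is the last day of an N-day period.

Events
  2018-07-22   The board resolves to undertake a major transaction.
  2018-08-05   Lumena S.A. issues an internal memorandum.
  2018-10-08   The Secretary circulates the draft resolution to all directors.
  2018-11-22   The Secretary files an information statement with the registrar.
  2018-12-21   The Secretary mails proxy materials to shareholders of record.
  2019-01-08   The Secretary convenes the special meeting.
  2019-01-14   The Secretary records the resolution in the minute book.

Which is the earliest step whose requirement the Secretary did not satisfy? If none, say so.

Step 1 — counting 76 days from 2018-07-22 (when the board resolution is passed) gives a deadline of 2018-10-06; done 2018-10-08 — 2 days late.

Step 1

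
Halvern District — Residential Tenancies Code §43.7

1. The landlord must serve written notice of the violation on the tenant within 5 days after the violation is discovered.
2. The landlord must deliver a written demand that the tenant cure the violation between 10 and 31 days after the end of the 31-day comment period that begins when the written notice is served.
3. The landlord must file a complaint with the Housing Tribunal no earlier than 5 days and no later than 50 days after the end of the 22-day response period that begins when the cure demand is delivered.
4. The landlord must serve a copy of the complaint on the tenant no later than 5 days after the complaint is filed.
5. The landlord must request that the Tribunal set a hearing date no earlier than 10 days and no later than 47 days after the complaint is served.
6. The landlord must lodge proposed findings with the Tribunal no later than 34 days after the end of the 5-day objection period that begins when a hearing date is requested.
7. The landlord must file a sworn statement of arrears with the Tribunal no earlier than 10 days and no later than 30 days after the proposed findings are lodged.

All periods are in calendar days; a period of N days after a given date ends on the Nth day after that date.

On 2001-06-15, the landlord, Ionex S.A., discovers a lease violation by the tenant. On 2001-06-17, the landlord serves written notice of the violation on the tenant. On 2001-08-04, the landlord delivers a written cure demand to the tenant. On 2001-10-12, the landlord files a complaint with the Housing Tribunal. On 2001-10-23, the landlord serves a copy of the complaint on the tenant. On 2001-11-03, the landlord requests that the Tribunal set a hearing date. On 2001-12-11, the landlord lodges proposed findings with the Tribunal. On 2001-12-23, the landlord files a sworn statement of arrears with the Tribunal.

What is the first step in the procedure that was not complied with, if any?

Step 4

Step 1: 5 days after 2001-06-15 (when the violation is discovered) is 2001-06-20; done 2001-06-17 — timely.
Step 2: the window is 10–31 days after 2001-07-18 (end of the 31-day comment period, which began when the written notice is served on 2001-06-17), so 2001-07-28 through 2001-08-18; done 2001-08-04 — within the window.
Step 3: the window is 5–50 days after 2001-08-26 (end of the 22-day response period, which began when the cure demand is delivered on 2001-08-04), so 2001-08-31 through 2001-10-15; 2001-10-12 falls inside that range.
Step 4: 5 days after 2001-10-12 (when the complaint is filed) is 2001-10-17; 2001-10-23 misses that deadline by 6 days.
Later steps need not be reached.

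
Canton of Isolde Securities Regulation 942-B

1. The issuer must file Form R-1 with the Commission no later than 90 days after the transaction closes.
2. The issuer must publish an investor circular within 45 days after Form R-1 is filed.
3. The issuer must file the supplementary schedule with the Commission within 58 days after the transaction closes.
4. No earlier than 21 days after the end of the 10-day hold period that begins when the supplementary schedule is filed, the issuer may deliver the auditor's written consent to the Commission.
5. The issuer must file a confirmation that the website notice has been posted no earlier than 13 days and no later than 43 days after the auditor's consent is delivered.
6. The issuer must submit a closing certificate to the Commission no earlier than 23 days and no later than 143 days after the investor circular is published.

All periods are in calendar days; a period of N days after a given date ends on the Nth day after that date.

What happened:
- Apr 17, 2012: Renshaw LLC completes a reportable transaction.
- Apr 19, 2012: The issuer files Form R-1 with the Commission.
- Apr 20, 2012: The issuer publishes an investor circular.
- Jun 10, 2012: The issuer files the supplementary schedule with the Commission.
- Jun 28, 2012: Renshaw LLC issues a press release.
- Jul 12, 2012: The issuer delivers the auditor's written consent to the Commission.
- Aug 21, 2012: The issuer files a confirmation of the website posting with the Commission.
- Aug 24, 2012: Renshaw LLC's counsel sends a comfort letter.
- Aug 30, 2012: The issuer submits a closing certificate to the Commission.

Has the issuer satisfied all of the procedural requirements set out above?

Step 1: 90 days after Apr 17, 2012 (when the transaction closes) is Jul 16, 2012; Apr 19, 2012 is within that limit.
Step 2: 45 days after Apr 19, 2012 (when Form R-1 is filed) is Jun 3, 2012; completed Apr 20, 2012, before the deadline.
Step 3: 58 days after Apr 17, 2012 (when the transaction closes) is Jun 14, 2012; done Jun 10, 2012 — timely.
Step 4: the earliest permitted date is 21 days after Jun 20, 2012 (end of the 10-day hold period, which began when the supplementary schedule is filed on Jun 10, 2012), i.e. Jul 11, 2012; done Jul 12, 2012, after the minimum wait.
Step 5: the window is 13–43 days after Jul 12, 2012 (when the auditor's consent is delivered), so Jul 25, 2012 through Aug 24, 2012; done Aug 21, 2012 — within the window.
Step 6: the window is 23–143 days after Apr 20, 2012 (when the investor circular is published), so May 13, 2012 through Sep 10, 2012; Aug 30, 2012 falls inside that range.

Yes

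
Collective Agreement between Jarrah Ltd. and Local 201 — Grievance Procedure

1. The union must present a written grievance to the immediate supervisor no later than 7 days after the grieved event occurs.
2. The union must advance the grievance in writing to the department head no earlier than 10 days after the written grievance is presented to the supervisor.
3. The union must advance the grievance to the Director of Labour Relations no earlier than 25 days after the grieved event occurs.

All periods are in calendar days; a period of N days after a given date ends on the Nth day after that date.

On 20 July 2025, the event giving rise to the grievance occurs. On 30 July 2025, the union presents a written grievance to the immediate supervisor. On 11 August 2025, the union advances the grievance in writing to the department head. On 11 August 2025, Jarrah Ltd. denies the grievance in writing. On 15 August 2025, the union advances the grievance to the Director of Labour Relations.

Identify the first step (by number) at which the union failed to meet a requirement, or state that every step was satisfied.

Step 1

Step 1: 7 days after 20 July 2025 (when the grieved event occurs) is 27 July 2025; not done until 30 July 2025, 3 days after the deadline.
The analysis stops there.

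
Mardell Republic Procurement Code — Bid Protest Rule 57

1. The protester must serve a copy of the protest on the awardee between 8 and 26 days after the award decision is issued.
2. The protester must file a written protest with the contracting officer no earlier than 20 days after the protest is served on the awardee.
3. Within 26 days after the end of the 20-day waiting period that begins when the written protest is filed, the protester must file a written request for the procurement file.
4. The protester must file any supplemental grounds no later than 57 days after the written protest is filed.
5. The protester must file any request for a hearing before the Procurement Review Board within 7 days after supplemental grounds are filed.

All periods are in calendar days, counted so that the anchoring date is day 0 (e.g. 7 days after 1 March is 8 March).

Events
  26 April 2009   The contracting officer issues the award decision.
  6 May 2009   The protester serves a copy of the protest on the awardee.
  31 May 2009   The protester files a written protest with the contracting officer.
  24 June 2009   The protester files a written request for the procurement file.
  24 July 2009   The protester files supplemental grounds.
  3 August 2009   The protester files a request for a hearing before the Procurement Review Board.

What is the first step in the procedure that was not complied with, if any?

Step 1: the window is 8–26 days after 26 April 2009 (when the award decision is issued), so 4 May 2009 through 22 May 2009; 6 May 2009 falls inside that range.
Step 2: the earliest permitted date is 20 days after 6 May 2009 (when the protest is served on the awardee), i.e. 26 May 2009; done 31 May 2009 — permitted.
Step 3: 26 days after 20 June 2009 (end of the 20-day waiting period, which began when the written protest is filed on 31 May 2009) is 16 July 2009; done 24 June 2009 — timely.
Step 4: 57 days after 31 May 2009 (when the written protest is filed) is 27 July 2009; done 24 July 2009 — timely.
Step 5: 7 days after 24 July 2009 (when supplemental grounds are filed) is 31 July 2009; 3 August 2009 misses that deadline by 3 days.

Step 5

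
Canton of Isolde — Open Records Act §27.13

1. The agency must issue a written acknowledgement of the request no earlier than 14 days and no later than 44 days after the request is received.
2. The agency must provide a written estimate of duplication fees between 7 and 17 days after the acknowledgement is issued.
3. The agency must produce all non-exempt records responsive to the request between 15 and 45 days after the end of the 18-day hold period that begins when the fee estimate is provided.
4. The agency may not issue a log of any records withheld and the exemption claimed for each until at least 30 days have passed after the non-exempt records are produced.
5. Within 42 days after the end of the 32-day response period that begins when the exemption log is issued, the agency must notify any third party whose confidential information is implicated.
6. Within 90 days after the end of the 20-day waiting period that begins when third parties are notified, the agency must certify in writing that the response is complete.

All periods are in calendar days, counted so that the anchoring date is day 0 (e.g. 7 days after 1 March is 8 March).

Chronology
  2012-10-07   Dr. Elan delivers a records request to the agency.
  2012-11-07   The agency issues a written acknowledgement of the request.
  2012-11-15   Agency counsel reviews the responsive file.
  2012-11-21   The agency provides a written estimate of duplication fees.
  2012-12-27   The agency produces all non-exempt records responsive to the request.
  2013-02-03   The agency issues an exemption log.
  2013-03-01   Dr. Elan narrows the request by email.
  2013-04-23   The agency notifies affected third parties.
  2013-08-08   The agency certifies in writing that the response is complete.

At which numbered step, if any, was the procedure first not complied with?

Step 1: the window is 14–44 days after 2012-10-07 (when the request is received), so 2012-10-21 through 2012-11-20; done 2012-11-07 — within the window.
Step 2: the window is 7–17 days after 2012-11-07 (when the acknowledgement is issued), so 2012-11-14 through 2012-11-24; done 2012-11-21, which is between those dates.
Step 3: the window is 15–45 days after 2012-12-09 (end of the 18-day hold period, which began when the fee estimate is provided on 2012-11-21), so 2012-12-24 through 2013-01-23; done 2012-12-27 — within the window.
Step 4: the earliest permitted date is 30 days after 2012-12-27 (when the non-exempt records are produced), i.e. 2013-01-26; done 2013-02-03 — permitted.
Step 5: 42 days after 2013-03-07 (end of the 32-day response period, which began when the exemption log is issued on 2013-02-03) is 2013-04-18; 2013-04-23 misses that deadline by 5 days.
No need to go further; step 5 was not satisfied.

Step 5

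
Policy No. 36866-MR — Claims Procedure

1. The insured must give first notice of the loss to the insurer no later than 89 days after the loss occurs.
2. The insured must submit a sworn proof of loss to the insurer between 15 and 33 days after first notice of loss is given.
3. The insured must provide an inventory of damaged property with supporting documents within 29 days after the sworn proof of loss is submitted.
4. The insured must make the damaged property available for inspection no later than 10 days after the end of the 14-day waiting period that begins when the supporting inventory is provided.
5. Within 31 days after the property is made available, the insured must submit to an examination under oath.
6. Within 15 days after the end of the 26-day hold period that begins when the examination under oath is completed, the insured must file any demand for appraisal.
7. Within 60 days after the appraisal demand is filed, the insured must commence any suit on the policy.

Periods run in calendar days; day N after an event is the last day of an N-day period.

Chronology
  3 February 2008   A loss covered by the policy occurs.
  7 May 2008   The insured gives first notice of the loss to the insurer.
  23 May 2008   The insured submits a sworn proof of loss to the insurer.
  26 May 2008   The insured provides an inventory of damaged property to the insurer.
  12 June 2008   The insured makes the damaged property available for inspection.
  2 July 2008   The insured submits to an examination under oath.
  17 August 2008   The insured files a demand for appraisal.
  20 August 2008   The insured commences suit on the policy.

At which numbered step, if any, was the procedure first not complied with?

Step 1: 89 days after 3 February 2008 (when the loss occurs) is 2 May 2008; not done until 7 May 2008, 5 days after the deadline.

Step 1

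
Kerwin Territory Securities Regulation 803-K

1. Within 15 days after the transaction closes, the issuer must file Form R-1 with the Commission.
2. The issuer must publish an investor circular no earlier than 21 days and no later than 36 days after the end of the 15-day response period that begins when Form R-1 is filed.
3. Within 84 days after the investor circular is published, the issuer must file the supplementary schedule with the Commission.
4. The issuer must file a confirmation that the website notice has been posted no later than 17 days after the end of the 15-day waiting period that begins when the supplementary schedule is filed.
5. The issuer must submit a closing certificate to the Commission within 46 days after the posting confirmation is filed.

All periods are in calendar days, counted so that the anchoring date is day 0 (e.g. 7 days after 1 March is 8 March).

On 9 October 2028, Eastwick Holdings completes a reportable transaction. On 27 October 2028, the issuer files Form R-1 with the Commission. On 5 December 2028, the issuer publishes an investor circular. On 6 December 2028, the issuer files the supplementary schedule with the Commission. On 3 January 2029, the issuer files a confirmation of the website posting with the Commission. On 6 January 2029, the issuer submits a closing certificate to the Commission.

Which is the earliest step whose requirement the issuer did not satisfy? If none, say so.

(1) due by 9 October 2028 + 15 days = 24 October 2028; done 27 October 2028 — 3 days late.
No need to go further; step 1 was not satisfied.

Step 1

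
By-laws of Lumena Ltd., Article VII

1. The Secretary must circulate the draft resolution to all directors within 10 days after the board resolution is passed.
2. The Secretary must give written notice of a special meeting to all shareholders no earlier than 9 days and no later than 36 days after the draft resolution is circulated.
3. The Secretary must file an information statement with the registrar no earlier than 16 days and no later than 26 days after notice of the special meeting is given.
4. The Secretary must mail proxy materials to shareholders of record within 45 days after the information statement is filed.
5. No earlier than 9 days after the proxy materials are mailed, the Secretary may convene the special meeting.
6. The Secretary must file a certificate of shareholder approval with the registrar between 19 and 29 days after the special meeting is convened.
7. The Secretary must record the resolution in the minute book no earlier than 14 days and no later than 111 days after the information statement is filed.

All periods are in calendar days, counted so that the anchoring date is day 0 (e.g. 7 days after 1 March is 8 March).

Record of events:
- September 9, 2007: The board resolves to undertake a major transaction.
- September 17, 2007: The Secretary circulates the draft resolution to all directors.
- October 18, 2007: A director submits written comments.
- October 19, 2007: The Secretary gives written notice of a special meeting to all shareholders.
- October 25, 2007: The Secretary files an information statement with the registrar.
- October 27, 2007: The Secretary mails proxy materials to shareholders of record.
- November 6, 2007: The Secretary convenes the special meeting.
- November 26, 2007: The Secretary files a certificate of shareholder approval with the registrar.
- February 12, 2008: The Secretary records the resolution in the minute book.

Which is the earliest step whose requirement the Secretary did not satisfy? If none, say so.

Step 3

Step 1: 10 days after September 9, 2007 (when the board resolution is passed) is September 19, 2007; done September 17, 2007 — timely.
Step 2: the window is 9–36 days after September 17, 2007 (when the draft resolution is circulated), so September 26, 2007 through October 23, 2007; done October 19, 2007 — within the window.
Step 3: the window is 16–26 days after October 19, 2007 (when notice of the special meeting is given), so November 4, 2007 through November 14, 2007; October 25, 2007 is 10 days too early.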